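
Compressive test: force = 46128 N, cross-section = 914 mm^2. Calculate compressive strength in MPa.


CS = 46128 / 914 = 50.5 MPa

50.5


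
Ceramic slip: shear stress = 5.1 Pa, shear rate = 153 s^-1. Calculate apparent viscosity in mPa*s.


eta = tau/gamma * 1000 = 5.1/153 * 1000 = 33.3 mPa*s

33.3


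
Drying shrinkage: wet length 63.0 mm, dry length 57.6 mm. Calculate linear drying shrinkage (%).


DS = (63.0 - 57.6) / 63.0 * 100 = 8.57%

8.57


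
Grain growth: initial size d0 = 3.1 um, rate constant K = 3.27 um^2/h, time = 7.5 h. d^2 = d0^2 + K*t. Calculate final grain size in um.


d^2 = 3.1^2 + 3.27*7.5 = 34.135
d = sqrt(34.135) = 5.84 um

5.84


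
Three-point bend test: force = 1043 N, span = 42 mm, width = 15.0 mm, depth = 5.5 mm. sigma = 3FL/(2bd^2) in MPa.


sigma = 3*1043*42/(2*15.0*5.5^2) = 144.8 MPa

144.8


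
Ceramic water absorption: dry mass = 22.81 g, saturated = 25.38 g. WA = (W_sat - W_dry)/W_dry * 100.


WA = (25.38 - 22.81) / 22.81 * 100 = 11.27%

11.27


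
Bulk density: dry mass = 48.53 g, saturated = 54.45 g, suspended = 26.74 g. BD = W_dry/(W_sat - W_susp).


BD = 48.53 / (54.45 - 26.74) = 48.53 / 27.71 = 1.751 g/cm^3

1.751


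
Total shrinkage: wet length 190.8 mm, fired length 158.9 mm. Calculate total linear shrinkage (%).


TS = (190.8 - 158.9) / 190.8 * 100 = 16.72%

16.72


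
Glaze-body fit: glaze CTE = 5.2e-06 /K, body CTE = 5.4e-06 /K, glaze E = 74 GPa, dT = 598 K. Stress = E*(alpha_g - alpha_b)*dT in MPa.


Stress = 74*1000*(5.2e-06 - 5.4e-06)*598 = -8.9 MPa

-8.9


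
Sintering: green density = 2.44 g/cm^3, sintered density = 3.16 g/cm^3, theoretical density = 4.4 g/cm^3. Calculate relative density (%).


Relative = 3.16 / 4.4 * 100 = 71.8%

71.8


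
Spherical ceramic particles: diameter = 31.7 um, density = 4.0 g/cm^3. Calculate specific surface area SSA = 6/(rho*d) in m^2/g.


SSA = 6 / (4.0 * 31.7) = 0.047 m^2/g

0.047


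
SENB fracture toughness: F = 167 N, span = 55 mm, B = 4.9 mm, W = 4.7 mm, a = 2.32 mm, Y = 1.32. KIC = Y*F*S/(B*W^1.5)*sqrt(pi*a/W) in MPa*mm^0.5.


KIC = 1.32*167*55/(4.9*4.7^1.5)*sqrt(pi*2.32/4.7) = 302.4

302.4


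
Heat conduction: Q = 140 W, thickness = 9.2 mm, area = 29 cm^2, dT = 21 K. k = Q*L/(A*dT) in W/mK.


k = 140*9.2/1000/(29/10000*21) = 21.15 W/mK

21.15


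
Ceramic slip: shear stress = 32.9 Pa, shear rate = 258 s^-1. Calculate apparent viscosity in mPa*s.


eta = tau/gamma * 1000 = 32.9/258 * 1000 = 127.5 mPa*s

127.5


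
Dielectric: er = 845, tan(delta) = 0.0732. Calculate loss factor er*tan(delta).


Loss = 845 * 0.0732 = 61.854

61.854


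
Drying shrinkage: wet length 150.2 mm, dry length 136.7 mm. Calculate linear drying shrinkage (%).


DS = (150.2 - 136.7) / 150.2 * 100 = 8.99%

8.99


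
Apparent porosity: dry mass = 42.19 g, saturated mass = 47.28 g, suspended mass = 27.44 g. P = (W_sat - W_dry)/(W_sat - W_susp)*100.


P = (47.28 - 42.19) / (47.28 - 27.44) * 100 = 5.09 / 19.84 * 100 = 25.7%

25.7


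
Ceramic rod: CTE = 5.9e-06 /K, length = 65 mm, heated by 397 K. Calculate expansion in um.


dL = 5.9e-06 * 65 * 397 * 1000 = 152.25 um

152.25


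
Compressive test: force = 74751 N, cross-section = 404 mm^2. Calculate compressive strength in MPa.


CS = 74751 / 404 = 185.0 MPa

185.0


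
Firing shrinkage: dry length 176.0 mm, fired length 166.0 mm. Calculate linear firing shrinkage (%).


FS = (176.0 - 166.0) / 176.0 * 100 = 5.68%

5.68


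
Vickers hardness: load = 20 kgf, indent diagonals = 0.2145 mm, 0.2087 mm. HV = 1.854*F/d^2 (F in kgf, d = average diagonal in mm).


d_avg = (0.2145+0.2087)/2 = 0.2116 mm
HV = 1.854*20/0.2116^2 = 828

828


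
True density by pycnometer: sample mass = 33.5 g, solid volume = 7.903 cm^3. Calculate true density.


TD = 33.5 / 7.903 = 4.239 g/cm^3

4.239


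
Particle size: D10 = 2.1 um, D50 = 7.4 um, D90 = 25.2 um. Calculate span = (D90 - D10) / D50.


Span = (25.2 - 2.1) / 7.4 = 23.1 / 7.4 = 3.122

3.122


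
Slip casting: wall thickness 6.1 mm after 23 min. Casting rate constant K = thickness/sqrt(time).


K = 6.1 / sqrt(23) = 6.1 / 4.7958 = 1.272 mm/min^0.5

1.272


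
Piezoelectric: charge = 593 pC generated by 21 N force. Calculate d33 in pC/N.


d33 = 593 / 21 = 28.2 pC/N

28.2


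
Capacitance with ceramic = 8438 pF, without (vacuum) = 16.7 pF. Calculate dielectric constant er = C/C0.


er = 8438 / 16.7 = 505.27

505.27


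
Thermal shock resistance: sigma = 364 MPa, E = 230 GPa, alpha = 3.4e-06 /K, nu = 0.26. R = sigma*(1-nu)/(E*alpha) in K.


R = 364*(1-0.26)/(230*1000*3.4e-06) = 344 K

344


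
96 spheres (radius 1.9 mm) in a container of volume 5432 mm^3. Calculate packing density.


V_sphere = 4/3*pi*1.9^3 = 28.7309 mm^3
Total V = 96*28.7309 = 2758.1664 mm^3
PD = 2758.1664 / 5432 = 0.508

0.508


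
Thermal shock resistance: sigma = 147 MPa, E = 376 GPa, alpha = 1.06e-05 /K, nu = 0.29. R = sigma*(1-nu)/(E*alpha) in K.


R = 147*(1-0.29)/(376*1000*1.06e-05) = 26 K

26


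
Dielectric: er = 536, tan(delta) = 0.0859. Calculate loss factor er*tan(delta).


Loss = 536 * 0.0859 = 46.042

46.042


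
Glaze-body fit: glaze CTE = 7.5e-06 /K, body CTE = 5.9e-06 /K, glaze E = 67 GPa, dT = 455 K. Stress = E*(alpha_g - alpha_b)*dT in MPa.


Stress = 67*1000*(7.5e-06 - 5.9e-06)*455 = 48.8 MPa

48.8


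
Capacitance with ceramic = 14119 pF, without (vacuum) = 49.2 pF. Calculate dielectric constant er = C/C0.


er = 14119 / 49.2 = 286.97

286.97


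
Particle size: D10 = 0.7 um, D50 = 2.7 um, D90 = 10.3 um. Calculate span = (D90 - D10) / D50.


Span = (10.3 - 0.7) / 2.7 = 9.6 / 2.7 = 3.556

3.556


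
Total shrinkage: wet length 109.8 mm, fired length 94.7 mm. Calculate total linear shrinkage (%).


TS = (109.8 - 94.7) / 109.8 * 100 = 13.75%

13.75


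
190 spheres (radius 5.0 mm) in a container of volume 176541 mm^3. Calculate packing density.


V_sphere = 4/3*pi*5.0^3 = 523.5988 mm^3
Total V = 190*523.5988 = 99483.772 mm^3
PD = 99483.772 / 176541 = 0.564

0.564


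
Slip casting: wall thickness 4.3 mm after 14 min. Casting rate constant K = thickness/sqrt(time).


K = 4.3 / sqrt(14) = 4.3 / 3.7417 = 1.149 mm/min^0.5

1.149


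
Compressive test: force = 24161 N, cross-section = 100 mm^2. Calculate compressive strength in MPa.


CS = 24161 / 100 = 241.6 MPa

241.6


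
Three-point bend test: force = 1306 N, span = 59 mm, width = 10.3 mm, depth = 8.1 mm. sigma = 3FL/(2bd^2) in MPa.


sigma = 3*1306*59/(2*10.3*8.1^2) = 171.0 MPa

171.0


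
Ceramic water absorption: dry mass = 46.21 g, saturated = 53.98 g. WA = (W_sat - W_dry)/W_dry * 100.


WA = (53.98 - 46.21) / 46.21 * 100 = 16.81%

16.81


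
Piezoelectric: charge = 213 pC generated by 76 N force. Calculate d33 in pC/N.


d33 = 213 / 76 = 2.8 pC/N

2.8


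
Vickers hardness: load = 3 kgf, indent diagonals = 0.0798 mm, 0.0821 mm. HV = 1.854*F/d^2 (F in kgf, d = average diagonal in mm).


d_avg = (0.0798+0.0821)/2 = 0.08095 mm
HV = 1.854*3/0.08095^2 = 849

849


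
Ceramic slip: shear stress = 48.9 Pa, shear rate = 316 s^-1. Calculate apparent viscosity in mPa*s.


eta = tau/gamma * 1000 = 48.9/316 * 1000 = 154.7 mPa*s

154.7


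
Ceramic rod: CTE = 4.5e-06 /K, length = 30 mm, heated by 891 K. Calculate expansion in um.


dL = 4.5e-06 * 30 * 891 * 1000 = 120.285 um

120.285


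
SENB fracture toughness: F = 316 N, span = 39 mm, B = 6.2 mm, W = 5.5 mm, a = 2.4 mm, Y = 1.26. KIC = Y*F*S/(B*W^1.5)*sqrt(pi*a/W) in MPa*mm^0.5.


KIC = 1.26*316*39/(6.2*5.5^1.5)*sqrt(pi*2.4/5.5) = 227.35

227.35


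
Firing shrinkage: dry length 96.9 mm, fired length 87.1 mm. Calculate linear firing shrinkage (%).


FS = (96.9 - 87.1) / 96.9 * 100 = 10.11%

10.11


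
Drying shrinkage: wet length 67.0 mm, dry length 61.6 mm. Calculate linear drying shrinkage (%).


DS = (67.0 - 61.6) / 67.0 * 100 = 8.06%

8.06


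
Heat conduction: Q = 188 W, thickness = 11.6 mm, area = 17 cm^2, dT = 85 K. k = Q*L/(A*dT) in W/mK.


k = 188*11.6/1000/(17/10000*85) = 15.09 W/mK

15.09


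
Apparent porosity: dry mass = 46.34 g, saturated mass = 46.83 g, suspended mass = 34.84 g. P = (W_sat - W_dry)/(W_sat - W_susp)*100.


P = (46.83 - 46.34) / (46.83 - 34.84) * 100 = 0.49 / 11.99 * 100 = 4.1%

4.1


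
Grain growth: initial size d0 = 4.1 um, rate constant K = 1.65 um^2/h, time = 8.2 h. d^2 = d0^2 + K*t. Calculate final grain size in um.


d^2 = 4.1^2 + 1.65*8.2 = 30.34
d = sqrt(30.34) = 5.51 um

5.51


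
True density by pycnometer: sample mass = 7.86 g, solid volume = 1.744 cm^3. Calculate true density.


TD = 7.86 / 1.744 = 4.507 g/cm^3

4.507


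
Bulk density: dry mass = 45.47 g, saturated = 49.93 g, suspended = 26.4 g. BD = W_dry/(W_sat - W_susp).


BD = 45.47 / (49.93 - 26.4) = 45.47 / 23.53 = 1.932 g/cm^3

1.932


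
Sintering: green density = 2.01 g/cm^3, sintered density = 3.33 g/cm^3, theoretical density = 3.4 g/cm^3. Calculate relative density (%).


Relative = 3.33 / 3.4 * 100 = 97.9%

97.9


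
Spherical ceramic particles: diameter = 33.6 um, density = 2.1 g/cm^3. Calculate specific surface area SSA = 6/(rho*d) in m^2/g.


SSA = 6 / (2.1 * 33.6) = 0.085 m^2/g

0.085


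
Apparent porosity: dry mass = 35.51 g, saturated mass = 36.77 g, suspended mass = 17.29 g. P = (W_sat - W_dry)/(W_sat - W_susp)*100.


P = (36.77 - 35.51) / (36.77 - 17.29) * 100 = 1.26 / 19.48 * 100 = 6.5%

6.5


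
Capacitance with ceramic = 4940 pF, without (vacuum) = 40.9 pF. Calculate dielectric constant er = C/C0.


er = 4940 / 40.9 = 120.78

120.78


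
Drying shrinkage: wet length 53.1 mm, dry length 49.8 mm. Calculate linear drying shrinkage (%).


DS = (53.1 - 49.8) / 53.1 * 100 = 6.21%

6.21


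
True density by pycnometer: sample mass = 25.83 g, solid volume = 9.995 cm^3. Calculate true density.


TD = 25.83 / 9.995 = 2.584 g/cm^3

2.584


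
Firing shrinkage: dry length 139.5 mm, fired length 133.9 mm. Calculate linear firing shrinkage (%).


FS = (139.5 - 133.9) / 139.5 * 100 = 4.01%

4.01


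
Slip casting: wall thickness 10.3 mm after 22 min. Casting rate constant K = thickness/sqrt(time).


K = 10.3 / sqrt(22) = 10.3 / 4.6904 = 2.196 mm/min^0.5

2.196


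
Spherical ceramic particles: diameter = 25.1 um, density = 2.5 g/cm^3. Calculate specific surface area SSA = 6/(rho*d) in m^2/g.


SSA = 6 / (2.5 * 25.1) = 0.096 m^2/g

0.096


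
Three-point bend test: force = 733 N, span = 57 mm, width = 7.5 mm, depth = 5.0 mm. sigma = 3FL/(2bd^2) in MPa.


sigma = 3*733*57/(2*7.5*5.0^2) = 334.2 MPa

334.2


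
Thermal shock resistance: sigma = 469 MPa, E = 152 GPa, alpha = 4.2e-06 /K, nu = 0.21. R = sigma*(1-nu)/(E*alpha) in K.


R = 469*(1-0.21)/(152*1000*4.2e-06) = 580 K

580


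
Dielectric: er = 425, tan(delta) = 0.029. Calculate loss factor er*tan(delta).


Loss = 425 * 0.029 = 12.325

12.325


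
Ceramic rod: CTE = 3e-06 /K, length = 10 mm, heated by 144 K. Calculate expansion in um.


dL = 3e-06 * 10 * 144 * 1000 = 4.32 um

4.32


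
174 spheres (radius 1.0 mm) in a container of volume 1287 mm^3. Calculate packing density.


V_sphere = 4/3*pi*1.0^3 = 4.1888 mm^3
Total V = 174*4.1888 = 728.8512 mm^3
PD = 728.8512 / 1287 = 0.566

0.566


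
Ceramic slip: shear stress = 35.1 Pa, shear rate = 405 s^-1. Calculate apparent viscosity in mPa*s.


eta = tau/gamma * 1000 = 35.1/405 * 1000 = 86.7 mPa*s

86.7


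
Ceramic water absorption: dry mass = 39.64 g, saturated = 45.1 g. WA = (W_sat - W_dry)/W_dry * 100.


WA = (45.1 - 39.64) / 39.64 * 100 = 13.77%

13.77


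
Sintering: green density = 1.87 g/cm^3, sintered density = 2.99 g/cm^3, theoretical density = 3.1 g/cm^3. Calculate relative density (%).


Relative = 2.99 / 3.1 * 100 = 96.5%

96.5


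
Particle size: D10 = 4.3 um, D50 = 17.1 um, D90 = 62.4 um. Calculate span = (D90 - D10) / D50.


Span = (62.4 - 4.3) / 17.1 = 58.1 / 17.1 = 3.398

3.398


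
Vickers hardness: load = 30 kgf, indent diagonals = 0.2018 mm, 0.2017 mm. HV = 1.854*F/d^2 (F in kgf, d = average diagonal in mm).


d_avg = (0.2018+0.2017)/2 = 0.20175 mm
HV = 1.854*30/0.20175^2 = 1366

1366


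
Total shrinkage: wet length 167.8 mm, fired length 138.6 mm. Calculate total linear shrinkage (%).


TS = (167.8 - 138.6) / 167.8 * 100 = 17.4%

17.4


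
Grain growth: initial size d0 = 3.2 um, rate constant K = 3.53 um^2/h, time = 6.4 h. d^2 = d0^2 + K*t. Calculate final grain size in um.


d^2 = 3.2^2 + 3.53*6.4 = 32.832
d = sqrt(32.832) = 5.73 um

5.73


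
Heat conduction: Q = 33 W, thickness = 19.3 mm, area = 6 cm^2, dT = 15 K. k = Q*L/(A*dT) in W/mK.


k = 33*19.3/1000/(6/10000*15) = 70.77 W/mK

70.77


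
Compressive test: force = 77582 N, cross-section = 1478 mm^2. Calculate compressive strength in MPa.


CS = 77582 / 1478 = 52.5 MPa

52.5


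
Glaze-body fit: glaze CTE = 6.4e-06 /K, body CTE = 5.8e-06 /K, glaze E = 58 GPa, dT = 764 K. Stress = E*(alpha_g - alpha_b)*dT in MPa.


Stress = 58*1000*(6.4e-06 - 5.8e-06)*764 = 26.6 MPa

26.6


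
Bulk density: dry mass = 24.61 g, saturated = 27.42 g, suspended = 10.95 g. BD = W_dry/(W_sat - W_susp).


BD = 24.61 / (27.42 - 10.95) = 24.61 / 16.47 = 1.494 g/cm^3

1.494


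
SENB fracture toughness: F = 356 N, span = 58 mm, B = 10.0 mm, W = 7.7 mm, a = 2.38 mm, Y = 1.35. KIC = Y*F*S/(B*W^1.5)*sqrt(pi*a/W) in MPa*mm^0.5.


KIC = 1.35*356*58/(10.0*7.7^1.5)*sqrt(pi*2.38/7.7) = 128.56

128.56


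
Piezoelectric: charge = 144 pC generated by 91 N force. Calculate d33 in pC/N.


d33 = 144 / 91 = 1.6 pC/N

1.6


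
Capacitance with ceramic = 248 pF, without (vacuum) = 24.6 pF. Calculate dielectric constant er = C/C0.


er = 248 / 24.6 = 10.08

10.08


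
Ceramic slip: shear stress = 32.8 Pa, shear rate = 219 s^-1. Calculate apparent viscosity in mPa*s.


eta = tau/gamma * 1000 = 32.8/219 * 1000 = 149.8 mPa*s

149.8


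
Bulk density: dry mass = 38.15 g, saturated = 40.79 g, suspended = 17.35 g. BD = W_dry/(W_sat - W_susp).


BD = 38.15 / (40.79 - 17.35) = 38.15 / 23.44 = 1.628 g/cm^3

1.628


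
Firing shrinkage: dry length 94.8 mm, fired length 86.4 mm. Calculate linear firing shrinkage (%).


FS = (94.8 - 86.4) / 94.8 * 100 = 8.86%

8.86


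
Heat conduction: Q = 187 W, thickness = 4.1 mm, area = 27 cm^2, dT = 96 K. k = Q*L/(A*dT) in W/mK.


k = 187*4.1/1000/(27/10000*96) = 2.96 W/mK

2.96


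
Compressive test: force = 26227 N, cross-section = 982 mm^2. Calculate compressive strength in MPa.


CS = 26227 / 982 = 26.7 MPa

26.7


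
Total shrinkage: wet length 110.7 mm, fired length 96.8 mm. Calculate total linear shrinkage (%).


TS = (110.7 - 96.8) / 110.7 * 100 = 12.56%

12.56


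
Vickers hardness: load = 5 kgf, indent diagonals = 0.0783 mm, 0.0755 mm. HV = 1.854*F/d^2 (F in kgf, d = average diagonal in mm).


d_avg = (0.0783+0.0755)/2 = 0.0769 mm
HV = 1.854*5/0.0769^2 = 1568

1568


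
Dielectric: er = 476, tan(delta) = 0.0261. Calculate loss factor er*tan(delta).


Loss = 476 * 0.0261 = 12.424

12.424


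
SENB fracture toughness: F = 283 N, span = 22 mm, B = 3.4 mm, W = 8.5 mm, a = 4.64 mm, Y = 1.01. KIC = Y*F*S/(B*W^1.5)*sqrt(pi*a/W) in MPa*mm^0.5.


KIC = 1.01*283*22/(3.4*8.5^1.5)*sqrt(pi*4.64/8.5) = 97.73

97.73


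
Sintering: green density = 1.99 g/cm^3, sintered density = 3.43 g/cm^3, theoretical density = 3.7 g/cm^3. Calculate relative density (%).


Relative = 3.43 / 3.7 * 100 = 92.7%

92.7


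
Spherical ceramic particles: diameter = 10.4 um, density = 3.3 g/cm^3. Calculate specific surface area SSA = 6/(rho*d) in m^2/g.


SSA = 6 / (3.3 * 10.4) = 0.175 m^2/g

0.175


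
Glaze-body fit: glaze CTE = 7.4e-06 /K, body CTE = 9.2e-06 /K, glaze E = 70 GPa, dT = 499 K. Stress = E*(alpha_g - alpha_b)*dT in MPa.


Stress = 70*1000*(7.4e-06 - 9.2e-06)*499 = -62.9 MPa

-62.9


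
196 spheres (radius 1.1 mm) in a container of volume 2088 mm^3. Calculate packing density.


V_sphere = 4/3*pi*1.1^3 = 5.5753 mm^3
Total V = 196*5.5753 = 1092.7588 mm^3
PD = 1092.7588 / 2088 = 0.523

0.523


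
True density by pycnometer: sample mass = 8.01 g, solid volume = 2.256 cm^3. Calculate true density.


TD = 8.01 / 2.256 = 3.551 g/cm^3

3.551


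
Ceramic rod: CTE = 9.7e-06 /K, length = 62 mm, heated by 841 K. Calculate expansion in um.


dL = 9.7e-06 * 62 * 841 * 1000 = 505.777 um

505.777


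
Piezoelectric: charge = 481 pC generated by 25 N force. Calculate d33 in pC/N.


d33 = 481 / 25 = 19.2 pC/N

19.2


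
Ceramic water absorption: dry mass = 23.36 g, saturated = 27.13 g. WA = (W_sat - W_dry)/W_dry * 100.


WA = (27.13 - 23.36) / 23.36 * 100 = 16.14%

16.14


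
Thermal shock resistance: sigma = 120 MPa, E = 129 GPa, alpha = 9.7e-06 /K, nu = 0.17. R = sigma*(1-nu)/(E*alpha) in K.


R = 120*(1-0.17)/(129*1000*9.7e-06) = 80 K

80


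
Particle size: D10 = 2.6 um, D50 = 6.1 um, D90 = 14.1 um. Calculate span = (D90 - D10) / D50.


Span = (14.1 - 2.6) / 6.1 = 11.5 / 6.1 = 1.885

1.885


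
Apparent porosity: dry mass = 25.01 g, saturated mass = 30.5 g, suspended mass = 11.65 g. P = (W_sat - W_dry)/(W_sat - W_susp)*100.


P = (30.5 - 25.01) / (30.5 - 11.65) * 100 = 5.49 / 18.85 * 100 = 29.1%

29.1


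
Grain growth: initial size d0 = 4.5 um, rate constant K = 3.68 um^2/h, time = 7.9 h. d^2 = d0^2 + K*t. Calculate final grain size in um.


d^2 = 4.5^2 + 3.68*7.9 = 49.322
d = sqrt(49.322) = 7.02 um

7.02


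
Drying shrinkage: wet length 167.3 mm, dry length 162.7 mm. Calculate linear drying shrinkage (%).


DS = (167.3 - 162.7) / 167.3 * 100 = 2.75%

2.75


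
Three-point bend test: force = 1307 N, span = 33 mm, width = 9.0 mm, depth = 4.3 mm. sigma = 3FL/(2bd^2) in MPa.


sigma = 3*1307*33/(2*9.0*4.3^2) = 388.8 MPa

388.8


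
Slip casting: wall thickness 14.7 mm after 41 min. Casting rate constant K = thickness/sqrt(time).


K = 14.7 / sqrt(41) = 14.7 / 6.4031 = 2.296 mm/min^0.5

2.296


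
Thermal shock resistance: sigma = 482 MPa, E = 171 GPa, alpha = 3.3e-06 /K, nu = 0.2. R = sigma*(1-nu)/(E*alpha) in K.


R = 482*(1-0.2)/(171*1000*3.3e-06) = 683 K

683


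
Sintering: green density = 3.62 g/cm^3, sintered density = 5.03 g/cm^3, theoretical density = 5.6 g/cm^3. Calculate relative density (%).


Relative = 5.03 / 5.6 * 100 = 89.8%

89.8


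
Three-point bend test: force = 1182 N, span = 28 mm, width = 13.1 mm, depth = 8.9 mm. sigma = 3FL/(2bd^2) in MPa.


sigma = 3*1182*28/(2*13.1*8.9^2) = 47.8 MPa

47.8


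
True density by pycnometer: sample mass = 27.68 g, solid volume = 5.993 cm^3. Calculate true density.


TD = 27.68 / 5.993 = 4.619 g/cm^3

4.619


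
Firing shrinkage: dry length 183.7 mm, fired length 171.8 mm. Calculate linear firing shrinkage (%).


FS = (183.7 - 171.8) / 183.7 * 100 = 6.48%

6.48


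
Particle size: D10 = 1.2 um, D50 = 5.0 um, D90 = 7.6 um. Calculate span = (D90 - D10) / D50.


Span = (7.6 - 1.2) / 5.0 = 6.4 / 5.0 = 1.28

1.28


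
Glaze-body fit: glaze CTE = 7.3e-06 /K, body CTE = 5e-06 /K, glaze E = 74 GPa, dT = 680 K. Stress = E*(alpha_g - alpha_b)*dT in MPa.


Stress = 74*1000*(7.3e-06 - 5e-06)*680 = 115.7 MPa

115.7


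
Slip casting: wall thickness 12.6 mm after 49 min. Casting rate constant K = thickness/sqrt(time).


K = 12.6 / sqrt(49) = 12.6 / 7.0 = 1.8 mm/min^0.5

1.8


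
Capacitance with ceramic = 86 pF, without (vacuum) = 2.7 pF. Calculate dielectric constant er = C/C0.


er = 86 / 2.7 = 31.85

31.85


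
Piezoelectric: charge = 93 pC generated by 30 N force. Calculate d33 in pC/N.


d33 = 93 / 30 = 3.1 pC/N

3.1


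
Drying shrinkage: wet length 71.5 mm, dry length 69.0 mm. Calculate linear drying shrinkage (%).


DS = (71.5 - 69.0) / 71.5 * 100 = 3.5%

3.5


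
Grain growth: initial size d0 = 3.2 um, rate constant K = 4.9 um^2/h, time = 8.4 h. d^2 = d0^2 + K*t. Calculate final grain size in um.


d^2 = 3.2^2 + 4.9*8.4 = 51.4
d = sqrt(51.4) = 7.17 um

7.17


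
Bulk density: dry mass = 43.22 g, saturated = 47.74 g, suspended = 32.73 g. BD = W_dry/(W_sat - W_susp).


BD = 43.22 / (47.74 - 32.73) = 43.22 / 15.01 = 2.879 g/cm^3

2.879


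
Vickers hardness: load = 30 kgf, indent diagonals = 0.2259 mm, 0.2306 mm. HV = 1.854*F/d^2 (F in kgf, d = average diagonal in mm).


d_avg = (0.2259+0.2306)/2 = 0.22825 mm
HV = 1.854*30/0.22825^2 = 1068

1068


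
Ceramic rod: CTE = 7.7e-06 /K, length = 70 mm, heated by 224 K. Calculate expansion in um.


dL = 7.7e-06 * 70 * 224 * 1000 = 120.736 um

120.736


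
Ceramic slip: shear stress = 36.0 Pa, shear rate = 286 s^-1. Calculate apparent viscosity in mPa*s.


eta = tau/gamma * 1000 = 36.0/286 * 1000 = 125.9 mPa*s

125.9


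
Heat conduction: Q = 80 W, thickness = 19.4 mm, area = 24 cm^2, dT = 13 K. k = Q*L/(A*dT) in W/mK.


k = 80*19.4/1000/(24/10000*13) = 49.74 W/mK

49.74


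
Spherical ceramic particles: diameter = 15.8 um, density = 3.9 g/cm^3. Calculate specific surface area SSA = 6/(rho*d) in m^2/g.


SSA = 6 / (3.9 * 15.8) = 0.097 m^2/g

0.097


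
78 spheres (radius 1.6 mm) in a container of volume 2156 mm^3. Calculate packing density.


V_sphere = 4/3*pi*1.6^3 = 17.1573 mm^3
Total V = 78*17.1573 = 1338.2694 mm^3
PD = 1338.2694 / 2156 = 0.621

0.621


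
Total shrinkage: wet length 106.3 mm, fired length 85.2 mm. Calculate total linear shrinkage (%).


TS = (106.3 - 85.2) / 106.3 * 100 = 19.85%

19.85


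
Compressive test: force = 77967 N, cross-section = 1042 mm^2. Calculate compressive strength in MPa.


CS = 77967 / 1042 = 74.8 MPa

74.8


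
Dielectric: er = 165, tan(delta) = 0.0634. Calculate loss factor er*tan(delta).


Loss = 165 * 0.0634 = 10.461

10.461


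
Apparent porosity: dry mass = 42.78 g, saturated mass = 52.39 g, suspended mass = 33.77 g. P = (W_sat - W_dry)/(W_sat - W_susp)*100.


P = (52.39 - 42.78) / (52.39 - 33.77) * 100 = 9.61 / 18.62 * 100 = 51.6%

51.6


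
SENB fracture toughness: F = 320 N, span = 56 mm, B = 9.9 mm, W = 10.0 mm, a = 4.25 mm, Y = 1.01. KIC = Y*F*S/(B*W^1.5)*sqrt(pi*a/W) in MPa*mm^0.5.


KIC = 1.01*320*56/(9.9*10.0^1.5)*sqrt(pi*4.25/10.0) = 66.8

66.8


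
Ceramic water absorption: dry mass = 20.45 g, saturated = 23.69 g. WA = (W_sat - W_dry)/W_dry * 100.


WA = (23.69 - 20.45) / 20.45 * 100 = 15.84%

15.84


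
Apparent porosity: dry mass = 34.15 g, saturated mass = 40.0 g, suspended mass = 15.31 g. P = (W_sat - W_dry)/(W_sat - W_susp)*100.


P = (40.0 - 34.15) / (40.0 - 15.31) * 100 = 5.85 / 24.69 * 100 = 23.7%

23.7


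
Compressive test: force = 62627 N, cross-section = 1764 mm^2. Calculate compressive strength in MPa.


CS = 62627 / 1764 = 35.5 MPa

35.5


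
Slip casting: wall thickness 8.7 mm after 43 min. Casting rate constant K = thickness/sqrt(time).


K = 8.7 / sqrt(43) = 8.7 / 6.5574 = 1.327 mm/min^0.5

1.327


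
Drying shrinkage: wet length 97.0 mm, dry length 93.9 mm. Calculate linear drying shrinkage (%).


DS = (97.0 - 93.9) / 97.0 * 100 = 3.2%

3.2


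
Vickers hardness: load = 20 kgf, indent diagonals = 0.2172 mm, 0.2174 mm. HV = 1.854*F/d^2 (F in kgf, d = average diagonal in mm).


d_avg = (0.2172+0.2174)/2 = 0.2173 mm
HV = 1.854*20/0.2173^2 = 785

785


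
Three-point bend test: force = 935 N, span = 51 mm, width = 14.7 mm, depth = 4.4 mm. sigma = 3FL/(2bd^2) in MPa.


sigma = 3*935*51/(2*14.7*4.4^2) = 251.3 MPa

251.3


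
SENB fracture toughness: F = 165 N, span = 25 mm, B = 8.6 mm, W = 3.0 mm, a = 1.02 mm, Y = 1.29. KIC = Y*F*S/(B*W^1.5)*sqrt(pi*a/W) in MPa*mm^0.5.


KIC = 1.29*165*25/(8.6*3.0^1.5)*sqrt(pi*1.02/3.0) = 123.07

123.07


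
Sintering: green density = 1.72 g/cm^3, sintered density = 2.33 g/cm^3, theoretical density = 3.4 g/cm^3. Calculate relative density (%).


Relative = 2.33 / 3.4 * 100 = 68.5%

68.5


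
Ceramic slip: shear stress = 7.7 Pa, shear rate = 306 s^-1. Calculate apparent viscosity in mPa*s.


eta = tau/gamma * 1000 = 7.7/306 * 1000 = 25.2 mPa*s

25.2


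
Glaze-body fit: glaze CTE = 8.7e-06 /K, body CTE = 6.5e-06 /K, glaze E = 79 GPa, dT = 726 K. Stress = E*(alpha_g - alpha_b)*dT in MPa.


Stress = 79*1000*(8.7e-06 - 6.5e-06)*726 = 126.2 MPa

126.2


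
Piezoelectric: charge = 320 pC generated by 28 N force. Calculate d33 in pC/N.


d33 = 320 / 28 = 11.4 pC/N

11.4


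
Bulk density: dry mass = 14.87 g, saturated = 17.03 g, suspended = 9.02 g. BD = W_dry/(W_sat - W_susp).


BD = 14.87 / (17.03 - 9.02) = 14.87 / 8.01 = 1.856 g/cm^3

1.856


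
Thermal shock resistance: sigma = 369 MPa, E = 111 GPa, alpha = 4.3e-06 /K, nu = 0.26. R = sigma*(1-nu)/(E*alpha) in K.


R = 369*(1-0.26)/(111*1000*4.3e-06) = 572 K

572


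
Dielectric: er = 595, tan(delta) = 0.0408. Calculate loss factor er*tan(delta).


Loss = 595 * 0.0408 = 24.276

24.276


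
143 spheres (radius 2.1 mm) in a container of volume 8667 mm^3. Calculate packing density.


V_sphere = 4/3*pi*2.1^3 = 38.7924 mm^3
Total V = 143*38.7924 = 5547.3132 mm^3
PD = 5547.3132 / 8667 = 0.64

0.64


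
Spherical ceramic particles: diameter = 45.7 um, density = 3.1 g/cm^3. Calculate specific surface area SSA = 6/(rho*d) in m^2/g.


SSA = 6 / (3.1 * 45.7) = 0.042 m^2/g

0.042


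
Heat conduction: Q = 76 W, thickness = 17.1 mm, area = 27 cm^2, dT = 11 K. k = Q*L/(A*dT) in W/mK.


k = 76*17.1/1000/(27/10000*11) = 43.76 W/mK

43.76


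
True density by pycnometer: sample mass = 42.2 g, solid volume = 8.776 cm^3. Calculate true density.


TD = 42.2 / 8.776 = 4.809 g/cm^3

4.809


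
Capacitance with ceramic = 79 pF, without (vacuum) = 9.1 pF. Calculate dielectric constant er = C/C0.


er = 79 / 9.1 = 8.68

8.68


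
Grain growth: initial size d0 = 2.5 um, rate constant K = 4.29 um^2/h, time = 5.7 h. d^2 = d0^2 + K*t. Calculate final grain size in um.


d^2 = 2.5^2 + 4.29*5.7 = 30.703
d = sqrt(30.703) = 5.54 um

5.54


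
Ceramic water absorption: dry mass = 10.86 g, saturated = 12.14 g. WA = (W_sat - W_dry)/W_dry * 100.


WA = (12.14 - 10.86) / 10.86 * 100 = 11.79%

11.79


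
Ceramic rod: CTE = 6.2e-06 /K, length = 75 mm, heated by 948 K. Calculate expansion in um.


dL = 6.2e-06 * 75 * 948 * 1000 = 440.82 um

440.82


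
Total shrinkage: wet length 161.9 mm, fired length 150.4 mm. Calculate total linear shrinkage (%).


TS = (161.9 - 150.4) / 161.9 * 100 = 7.1%

7.1


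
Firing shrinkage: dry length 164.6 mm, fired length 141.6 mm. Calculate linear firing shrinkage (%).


FS = (164.6 - 141.6) / 164.6 * 100 = 13.97%

13.97


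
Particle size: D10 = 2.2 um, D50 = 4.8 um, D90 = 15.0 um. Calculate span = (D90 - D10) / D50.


Span = (15.0 - 2.2) / 4.8 = 12.8 / 4.8 = 2.667

2.667


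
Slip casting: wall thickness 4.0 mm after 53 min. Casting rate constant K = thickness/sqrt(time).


K = 4.0 / sqrt(53) = 4.0 / 7.2801 = 0.549 mm/min^0.5

0.549


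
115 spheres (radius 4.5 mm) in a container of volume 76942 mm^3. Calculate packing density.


V_sphere = 4/3*pi*4.5^3 = 381.7035 mm^3
Total V = 115*381.7035 = 43895.9025 mm^3
PD = 43895.9025 / 76942 = 0.571

0.571


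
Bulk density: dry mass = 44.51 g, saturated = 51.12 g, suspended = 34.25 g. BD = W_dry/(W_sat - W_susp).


BD = 44.51 / (51.12 - 34.25) = 44.51 / 16.87 = 2.638 g/cm^3

2.638


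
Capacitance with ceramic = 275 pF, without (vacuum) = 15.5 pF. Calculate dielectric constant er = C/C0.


er = 275 / 15.5 = 17.74

17.74


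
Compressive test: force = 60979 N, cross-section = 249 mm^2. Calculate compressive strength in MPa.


CS = 60979 / 249 = 244.9 MPa

244.9


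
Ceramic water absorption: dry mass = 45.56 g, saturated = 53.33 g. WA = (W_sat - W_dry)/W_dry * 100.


WA = (53.33 - 45.56) / 45.56 * 100 = 17.05%

17.05


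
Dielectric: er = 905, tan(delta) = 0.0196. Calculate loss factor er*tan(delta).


Loss = 905 * 0.0196 = 17.738

17.738


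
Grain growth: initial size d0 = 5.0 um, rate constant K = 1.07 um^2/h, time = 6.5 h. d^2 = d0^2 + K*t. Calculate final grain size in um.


d^2 = 5.0^2 + 1.07*6.5 = 31.955
d = sqrt(31.955) = 5.65 um

5.65


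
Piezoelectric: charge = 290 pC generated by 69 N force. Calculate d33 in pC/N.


d33 = 290 / 69 = 4.2 pC/N

4.2


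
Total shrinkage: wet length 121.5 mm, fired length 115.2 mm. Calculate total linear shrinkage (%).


TS = (121.5 - 115.2) / 121.5 * 100 = 5.19%

5.19


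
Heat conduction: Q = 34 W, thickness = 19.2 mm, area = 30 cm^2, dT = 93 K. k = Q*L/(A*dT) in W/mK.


k = 34*19.2/1000/(30/10000*93) = 2.34 W/mK

2.34


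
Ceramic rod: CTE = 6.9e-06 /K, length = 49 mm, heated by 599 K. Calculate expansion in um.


dL = 6.9e-06 * 49 * 599 * 1000 = 202.522 um

202.522


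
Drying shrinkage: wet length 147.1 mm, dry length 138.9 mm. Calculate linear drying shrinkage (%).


DS = (147.1 - 138.9) / 147.1 * 100 = 5.57%

5.57


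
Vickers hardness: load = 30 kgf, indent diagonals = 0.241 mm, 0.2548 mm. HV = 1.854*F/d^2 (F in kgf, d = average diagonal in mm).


d_avg = (0.241+0.2548)/2 = 0.2479 mm
HV = 1.854*30/0.2479^2 = 905

905


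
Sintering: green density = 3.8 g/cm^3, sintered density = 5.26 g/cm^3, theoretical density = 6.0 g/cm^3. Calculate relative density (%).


Relative = 5.26 / 6.0 * 100 = 87.7%

87.7


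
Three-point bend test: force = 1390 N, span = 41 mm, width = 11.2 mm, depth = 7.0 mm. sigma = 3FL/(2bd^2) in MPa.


sigma = 3*1390*41/(2*11.2*7.0^2) = 155.8 MPa

155.8


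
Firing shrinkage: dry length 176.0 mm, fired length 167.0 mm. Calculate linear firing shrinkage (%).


FS = (176.0 - 167.0) / 176.0 * 100 = 5.11%

5.11


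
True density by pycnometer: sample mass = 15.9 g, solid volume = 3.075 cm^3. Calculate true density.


TD = 15.9 / 3.075 = 5.171 g/cm^3

5.171


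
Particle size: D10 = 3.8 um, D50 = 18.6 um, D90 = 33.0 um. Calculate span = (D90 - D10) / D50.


Span = (33.0 - 3.8) / 18.6 = 29.2 / 18.6 = 1.57

1.57


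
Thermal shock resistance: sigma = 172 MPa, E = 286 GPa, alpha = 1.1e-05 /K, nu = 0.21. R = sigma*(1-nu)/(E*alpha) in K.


R = 172*(1-0.21)/(286*1000*1.1e-05) = 43 K

43


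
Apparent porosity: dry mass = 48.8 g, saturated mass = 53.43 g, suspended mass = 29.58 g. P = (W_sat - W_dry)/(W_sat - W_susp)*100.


P = (53.43 - 48.8) / (53.43 - 29.58) * 100 = 4.63 / 23.85 * 100 = 19.4%

19.4


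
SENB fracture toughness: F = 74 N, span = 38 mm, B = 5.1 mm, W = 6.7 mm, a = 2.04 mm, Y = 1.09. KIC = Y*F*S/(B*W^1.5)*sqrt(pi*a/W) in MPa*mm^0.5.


KIC = 1.09*74*38/(5.1*6.7^1.5)*sqrt(pi*2.04/6.7) = 33.89

33.89


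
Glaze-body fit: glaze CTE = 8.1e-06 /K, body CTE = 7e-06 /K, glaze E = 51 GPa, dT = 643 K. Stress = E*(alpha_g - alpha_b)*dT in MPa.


Stress = 51*1000*(8.1e-06 - 7e-06)*643 = 36.1 MPa

36.1


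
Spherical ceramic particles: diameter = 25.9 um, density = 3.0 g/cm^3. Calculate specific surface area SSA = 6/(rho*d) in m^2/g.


SSA = 6 / (3.0 * 25.9) = 0.077 m^2/g

0.077


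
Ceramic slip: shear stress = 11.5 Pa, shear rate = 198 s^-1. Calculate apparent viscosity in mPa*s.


eta = tau/gamma * 1000 = 11.5/198 * 1000 = 58.1 mPa*s

58.1


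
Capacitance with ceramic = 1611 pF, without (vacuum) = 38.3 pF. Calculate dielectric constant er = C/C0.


er = 1611 / 38.3 = 42.06

42.06


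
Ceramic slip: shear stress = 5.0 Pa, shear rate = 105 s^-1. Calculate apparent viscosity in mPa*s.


eta = tau/gamma * 1000 = 5.0/105 * 1000 = 47.6 mPa*s

47.6


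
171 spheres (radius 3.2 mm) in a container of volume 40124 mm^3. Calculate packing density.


V_sphere = 4/3*pi*3.2^3 = 137.2583 mm^3
Total V = 171*137.2583 = 23471.1693 mm^3
PD = 23471.1693 / 40124 = 0.585

0.585


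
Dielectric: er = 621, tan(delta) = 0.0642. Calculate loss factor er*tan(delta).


Loss = 621 * 0.0642 = 39.868

39.868


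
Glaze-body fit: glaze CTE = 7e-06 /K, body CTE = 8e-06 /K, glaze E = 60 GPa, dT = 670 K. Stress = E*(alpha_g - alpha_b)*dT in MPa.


Stress = 60*1000*(7e-06 - 8e-06)*670 = -40.2 MPa

-40.2


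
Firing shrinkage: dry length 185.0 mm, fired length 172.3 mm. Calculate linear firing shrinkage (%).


FS = (185.0 - 172.3) / 185.0 * 100 = 6.86%

6.86


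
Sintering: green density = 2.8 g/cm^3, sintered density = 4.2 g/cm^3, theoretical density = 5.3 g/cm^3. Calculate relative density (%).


Relative = 4.2 / 5.3 * 100 = 79.2%

79.2


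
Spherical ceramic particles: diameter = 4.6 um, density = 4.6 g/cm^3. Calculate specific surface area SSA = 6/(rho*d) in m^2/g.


SSA = 6 / (4.6 * 4.6) = 0.284 m^2/g

0.284


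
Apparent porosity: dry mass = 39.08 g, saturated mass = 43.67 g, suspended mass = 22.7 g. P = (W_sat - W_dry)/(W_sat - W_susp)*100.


P = (43.67 - 39.08) / (43.67 - 22.7) * 100 = 4.59 / 20.97 * 100 = 21.9%

21.9


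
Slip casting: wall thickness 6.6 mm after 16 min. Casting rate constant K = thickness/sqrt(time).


K = 6.6 / sqrt(16) = 6.6 / 4.0 = 1.65 mm/min^0.5

1.65


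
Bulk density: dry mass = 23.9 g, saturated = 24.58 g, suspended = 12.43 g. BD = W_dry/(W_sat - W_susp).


BD = 23.9 / (24.58 - 12.43) = 23.9 / 12.15 = 1.967 g/cm^3

1.967


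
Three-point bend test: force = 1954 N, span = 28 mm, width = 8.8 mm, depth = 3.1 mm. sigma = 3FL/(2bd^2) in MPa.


sigma = 3*1954*28/(2*8.8*3.1^2) = 970.4 MPa

970.4


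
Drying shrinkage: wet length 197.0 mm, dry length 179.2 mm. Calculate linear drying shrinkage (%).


DS = (197.0 - 179.2) / 197.0 * 100 = 9.04%

9.04


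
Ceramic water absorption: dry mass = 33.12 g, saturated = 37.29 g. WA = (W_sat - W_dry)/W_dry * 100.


WA = (37.29 - 33.12) / 33.12 * 100 = 12.59%

12.59


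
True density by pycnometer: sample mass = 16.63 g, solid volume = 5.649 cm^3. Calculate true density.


TD = 16.63 / 5.649 = 2.944 g/cm^3

2.944


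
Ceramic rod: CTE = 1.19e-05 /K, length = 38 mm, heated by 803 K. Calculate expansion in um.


dL = 1.19e-05 * 38 * 803 * 1000 = 363.117 um

363.117


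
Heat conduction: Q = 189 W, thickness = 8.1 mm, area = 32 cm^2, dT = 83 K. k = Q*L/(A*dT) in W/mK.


k = 189*8.1/1000/(32/10000*83) = 5.76 W/mK

5.76


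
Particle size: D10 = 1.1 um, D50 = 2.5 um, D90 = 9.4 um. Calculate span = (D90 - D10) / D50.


Span = (9.4 - 1.1) / 2.5 = 8.3 / 2.5 = 3.32

3.32


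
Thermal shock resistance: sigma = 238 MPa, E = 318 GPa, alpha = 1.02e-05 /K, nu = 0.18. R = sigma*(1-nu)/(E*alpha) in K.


R = 238*(1-0.18)/(318*1000*1.02e-05) = 60 K

60


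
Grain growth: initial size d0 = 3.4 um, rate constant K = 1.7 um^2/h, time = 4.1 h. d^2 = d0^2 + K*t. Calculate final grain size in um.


d^2 = 3.4^2 + 1.7*4.1 = 18.53
d = sqrt(18.53) = 4.3 um

4.3


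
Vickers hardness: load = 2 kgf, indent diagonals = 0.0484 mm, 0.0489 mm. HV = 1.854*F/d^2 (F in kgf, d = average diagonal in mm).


d_avg = (0.0484+0.0489)/2 = 0.04865 mm
HV = 1.854*2/0.04865^2 = 1567

1567


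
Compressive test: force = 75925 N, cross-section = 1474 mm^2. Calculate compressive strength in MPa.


CS = 75925 / 1474 = 51.5 MPa

51.5


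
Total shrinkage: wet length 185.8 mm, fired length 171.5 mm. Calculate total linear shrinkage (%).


TS = (185.8 - 171.5) / 185.8 * 100 = 7.7%

7.7


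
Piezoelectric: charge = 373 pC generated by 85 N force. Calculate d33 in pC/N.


d33 = 373 / 85 = 4.4 pC/N

4.4


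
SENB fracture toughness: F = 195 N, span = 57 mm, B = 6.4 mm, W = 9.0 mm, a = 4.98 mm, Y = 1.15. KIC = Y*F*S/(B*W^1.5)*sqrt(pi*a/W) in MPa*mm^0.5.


KIC = 1.15*195*57/(6.4*9.0^1.5)*sqrt(pi*4.98/9.0) = 97.53

97.53


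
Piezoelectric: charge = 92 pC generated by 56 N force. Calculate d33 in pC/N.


d33 = 92 / 56 = 1.6 pC/N

1.6


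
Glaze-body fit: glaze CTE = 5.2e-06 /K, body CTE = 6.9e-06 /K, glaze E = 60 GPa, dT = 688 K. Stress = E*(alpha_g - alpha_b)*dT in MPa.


Stress = 60*1000*(5.2e-06 - 6.9e-06)*688 = -70.2 MPa

-70.2


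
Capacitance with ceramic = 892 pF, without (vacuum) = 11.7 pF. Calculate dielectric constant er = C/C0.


er = 892 / 11.7 = 76.24

76.24


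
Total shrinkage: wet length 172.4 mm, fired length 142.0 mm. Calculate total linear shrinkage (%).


TS = (172.4 - 142.0) / 172.4 * 100 = 17.63%

17.63


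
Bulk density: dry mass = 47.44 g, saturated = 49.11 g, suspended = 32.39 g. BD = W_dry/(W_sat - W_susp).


BD = 47.44 / (49.11 - 32.39) = 47.44 / 16.72 = 2.837 g/cm^3

2.837


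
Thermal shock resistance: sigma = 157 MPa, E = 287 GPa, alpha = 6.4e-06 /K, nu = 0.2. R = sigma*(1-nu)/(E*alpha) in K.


R = 157*(1-0.2)/(287*1000*6.4e-06) = 68 K

68


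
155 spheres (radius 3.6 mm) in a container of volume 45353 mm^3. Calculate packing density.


V_sphere = 4/3*pi*3.6^3 = 195.4322 mm^3
Total V = 155*195.4322 = 30291.991 mm^3
PD = 30291.991 / 45353 = 0.668

0.668


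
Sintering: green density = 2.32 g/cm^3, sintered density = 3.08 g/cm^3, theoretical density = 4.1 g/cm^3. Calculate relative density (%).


Relative = 3.08 / 4.1 * 100 = 75.1%

75.1


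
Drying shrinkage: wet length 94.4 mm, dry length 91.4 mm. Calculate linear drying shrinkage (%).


DS = (94.4 - 91.4) / 94.4 * 100 = 3.18%

3.18


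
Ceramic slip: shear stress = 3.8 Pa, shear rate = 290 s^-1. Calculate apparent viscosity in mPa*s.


eta = tau/gamma * 1000 = 3.8/290 * 1000 = 13.1 mPa*s

13.1


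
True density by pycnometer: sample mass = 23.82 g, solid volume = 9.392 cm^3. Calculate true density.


TD = 23.82 / 9.392 = 2.536 g/cm^3

2.536


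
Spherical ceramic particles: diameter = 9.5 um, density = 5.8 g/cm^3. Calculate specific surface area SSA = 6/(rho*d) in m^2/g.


SSA = 6 / (5.8 * 9.5) = 0.109 m^2/g

0.109


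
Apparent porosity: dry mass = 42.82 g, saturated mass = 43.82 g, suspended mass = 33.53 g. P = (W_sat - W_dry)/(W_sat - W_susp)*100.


P = (43.82 - 42.82) / (43.82 - 33.53) * 100 = 1.0 / 10.29 * 100 = 9.7%

9.7


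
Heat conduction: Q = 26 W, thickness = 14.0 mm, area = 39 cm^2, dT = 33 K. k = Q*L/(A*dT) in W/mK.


k = 26*14.0/1000/(39/10000*33) = 2.83 W/mK

2.83


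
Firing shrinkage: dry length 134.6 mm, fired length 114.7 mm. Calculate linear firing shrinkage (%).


FS = (134.6 - 114.7) / 134.6 * 100 = 14.78%

14.78


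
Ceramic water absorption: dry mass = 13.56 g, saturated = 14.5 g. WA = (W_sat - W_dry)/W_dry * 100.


WA = (14.5 - 13.56) / 13.56 * 100 = 6.93%

6.93


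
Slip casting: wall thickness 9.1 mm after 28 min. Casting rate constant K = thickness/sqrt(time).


K = 9.1 / sqrt(28) = 9.1 / 5.2915 = 1.72 mm/min^0.5

1.72


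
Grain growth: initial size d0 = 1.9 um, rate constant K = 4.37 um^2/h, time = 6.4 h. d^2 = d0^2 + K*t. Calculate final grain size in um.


d^2 = 1.9^2 + 4.37*6.4 = 31.578
d = sqrt(31.578) = 5.62 um

5.62


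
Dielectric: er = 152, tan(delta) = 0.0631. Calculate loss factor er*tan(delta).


Loss = 152 * 0.0631 = 9.591

9.591


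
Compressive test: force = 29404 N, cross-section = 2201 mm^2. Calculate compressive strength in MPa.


CS = 29404 / 2201 = 13.4 MPa

13.4


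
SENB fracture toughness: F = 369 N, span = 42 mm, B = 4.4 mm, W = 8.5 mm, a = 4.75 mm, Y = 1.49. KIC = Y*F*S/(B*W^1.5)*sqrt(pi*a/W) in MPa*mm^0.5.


KIC = 1.49*369*42/(4.4*8.5^1.5)*sqrt(pi*4.75/8.5) = 280.6

280.6


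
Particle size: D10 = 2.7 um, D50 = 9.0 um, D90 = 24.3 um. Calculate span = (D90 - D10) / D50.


Span = (24.3 - 2.7) / 9.0 = 21.6 / 9.0 = 2.4

2.4
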